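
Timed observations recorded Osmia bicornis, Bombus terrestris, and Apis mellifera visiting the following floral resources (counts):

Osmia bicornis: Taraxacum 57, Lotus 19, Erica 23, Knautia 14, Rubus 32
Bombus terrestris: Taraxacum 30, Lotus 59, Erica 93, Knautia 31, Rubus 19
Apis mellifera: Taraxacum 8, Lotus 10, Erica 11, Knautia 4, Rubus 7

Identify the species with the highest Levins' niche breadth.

Proportions for Osmia bicornis (n=145): 57/145=0.3931, 19/145=0.1310, 23/145=0.1586, 14/145=0.0966, 32/145=0.2207
Proportions for Bombus terrestris (n=232): 30/232=0.1293, 59/232=0.2543, 93/232=0.4009, 31/232=0.1336, 19/232=0.0819
Proportions for Apis mellifera (n=40): 8/40=0.2000, 10/40=0.2500, 11/40=0.2750, 4/40=0.1000, 7/40=0.1750
Σp_bicoᵢ² = 0.3931² + 0.1310² + 0.1586² + 0.0966² + 0.2207² = 0.154528 + 0.017161 + 0.025154 + 0.009332 + 0.048708 = 0.254883
B_bico = 1 / 0.254883 = 3.9234
Σp_terrᵢ² = 0.1293² + 0.2543² + 0.4009² + 0.1336² + 0.0819² = 0.016718 + 0.064668 + 0.160721 + 0.017849 + 0.006708 = 0.266664
B_terr = 1 / 0.266664 = 3.7500
Σp_mellᵢ² = 0.2000² + 0.2500² + 0.2750² + 0.1000² + 0.1750² = 0.040000 + 0.062500 + 0.075625 + 0.010000 + 0.030625 = 0.218750
B_mell = 1 / 0.218750 = 4.5714
Highest B → broadest niche (most generalist): Apis mellifera (B = 4.57).

Apis mellifera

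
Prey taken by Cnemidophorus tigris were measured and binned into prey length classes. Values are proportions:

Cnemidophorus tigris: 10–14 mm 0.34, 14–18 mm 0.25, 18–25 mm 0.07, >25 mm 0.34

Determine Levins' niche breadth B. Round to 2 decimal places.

Σpᵢ² = 0.34² + 0.25² + 0.07² + 0.34² = 0.1156 + 0.0625 + 0.0049 + 0.1156 = 0.2986
B = 1 / 0.2986 = 3.3490

3.35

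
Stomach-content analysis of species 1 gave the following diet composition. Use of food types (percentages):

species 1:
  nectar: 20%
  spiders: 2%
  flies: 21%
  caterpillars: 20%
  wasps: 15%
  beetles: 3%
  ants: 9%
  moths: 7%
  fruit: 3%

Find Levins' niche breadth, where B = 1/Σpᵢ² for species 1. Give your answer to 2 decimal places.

Convert percentages to proportions (divide by 100).
Σpᵢ² = 0.20² + 0.02² + 0.21² + 0.20² + 0.15² + 0.03² + 0.09² + 0.07² + 0.03² = 0.0400 + 0.0004 + 0.0441 + 0.0400 + 0.0225 + 0.0009 + 0.0081 + 0.0049 + 0.0009 = 0.1618
B = 1 / 0.1618 = 6.1805

6.18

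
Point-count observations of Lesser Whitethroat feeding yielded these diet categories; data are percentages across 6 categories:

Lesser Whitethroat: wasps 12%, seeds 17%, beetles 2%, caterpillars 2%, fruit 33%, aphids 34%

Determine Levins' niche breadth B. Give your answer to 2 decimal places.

Convert percentages to proportions (divide by 100).
Σpᵢ² = 0.12² + 0.17² + 0.02² + 0.02² + 0.33² + 0.34² = 0.0144 + 0.0289 + 0.0004 + 0.0004 + 0.1089 + 0.1156 = 0.2686
B = 1 / 0.2686 = 3.7230

3.72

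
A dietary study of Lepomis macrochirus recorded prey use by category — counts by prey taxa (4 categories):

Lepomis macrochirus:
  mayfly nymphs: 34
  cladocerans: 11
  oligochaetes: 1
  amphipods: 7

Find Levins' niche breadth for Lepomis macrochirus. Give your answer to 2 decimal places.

2.12

Proportions for Lepomis macrochirus (n=53): 34/53=0.6415, 11/53=0.2075, 1/53=0.0189, 7/53=0.1321
Σpᵢ² = 0.6415² + 0.2075² + 0.0189² + 0.1321² = 0.411522 + 0.043056 + 0.000357 + 0.017450 = 0.472385
B = 1 / 0.472385 = 2.1169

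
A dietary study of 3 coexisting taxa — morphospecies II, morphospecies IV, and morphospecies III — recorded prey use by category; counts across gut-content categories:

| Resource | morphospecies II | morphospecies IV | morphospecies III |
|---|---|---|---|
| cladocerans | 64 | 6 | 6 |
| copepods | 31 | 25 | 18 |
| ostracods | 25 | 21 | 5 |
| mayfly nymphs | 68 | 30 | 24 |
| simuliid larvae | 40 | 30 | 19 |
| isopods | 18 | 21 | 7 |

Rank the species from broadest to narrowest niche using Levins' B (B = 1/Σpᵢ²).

morphospecies IV > morphospecies II > morphospecies III

Proportions for morphospecies II (n=246): 64/246=0.2602, 31/246=0.1260, 25/246=0.1016, 68/246=0.2764, 40/246=0.1626, 18/246=0.0732
Proportions for morphospecies IV (n=133): 6/133=0.0451, 25/133=0.1880, 21/133=0.1579, 30/133=0.2256, 30/133=0.2256, 21/133=0.1579
Proportions for morphospecies III (n=79): 6/79=0.0759, 18/79=0.2278, 5/79=0.0633, 24/79=0.3038, 19/79=0.2405, 7/79=0.0886
Σp_IIᵢ² = 0.2602² + 0.1260² + 0.1016² + 0.2764² + 0.1626² + 0.0732² = 0.067704 + 0.015876 + 0.010323 + 0.076397 + 0.026439 + 0.005358 = 0.202097
B_II = 1 / 0.202097 = 4.9481
Σp_IVᵢ² = 0.0451² + 0.1880² + 0.1579² + 0.2256² + 0.2256² + 0.1579² = 0.002034 + 0.035344 + 0.024932 + 0.050895 + 0.050895 + 0.024932 = 0.189032
B_IV = 1 / 0.189032 = 5.2901
Σp_IIIᵢ² = 0.0759² + 0.2278² + 0.0633² + 0.3038² + 0.2405² + 0.0886² = 0.005761 + 0.051893 + 0.004007 + 0.092294 + 0.057840 + 0.007850 = 0.219645
B_III = 1 / 0.219645 = 4.5528
Ranking by B (broadest → narrowest): morphospecies IV (5.29) > morphospecies II (4.95) > morphospecies III (4.55)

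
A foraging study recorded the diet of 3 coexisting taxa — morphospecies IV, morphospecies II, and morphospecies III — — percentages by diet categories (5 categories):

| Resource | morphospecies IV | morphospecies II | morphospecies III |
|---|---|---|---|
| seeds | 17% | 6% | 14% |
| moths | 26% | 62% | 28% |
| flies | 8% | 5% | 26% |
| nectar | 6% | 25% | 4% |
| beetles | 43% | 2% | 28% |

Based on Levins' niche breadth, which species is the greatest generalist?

Convert percentages to proportions (divide by 100).
Σp_IVᵢ² = 0.17² + 0.26² + 0.08² + 0.06² + 0.43² = 0.0289 + 0.0676 + 0.0064 + 0.0036 + 0.1849 = 0.2914
B_IV = 1 / 0.2914 = 3.4317
Σp_IIᵢ² = 0.06² + 0.62² + 0.05² + 0.25² + 0.02² = 0.0036 + 0.3844 + 0.0025 + 0.0625 + 0.0004 = 0.4534
B_II = 1 / 0.4534 = 2.2056
Σp_IIIᵢ² = 0.14² + 0.28² + 0.26² + 0.04² + 0.28² = 0.0196 + 0.0784 + 0.0676 + 0.0016 + 0.0784 = 0.2456
B_III = 1 / 0.2456 = 4.0717
Highest B → broadest niche (most generalist): morphospecies III (B = 4.07).

morphospecies III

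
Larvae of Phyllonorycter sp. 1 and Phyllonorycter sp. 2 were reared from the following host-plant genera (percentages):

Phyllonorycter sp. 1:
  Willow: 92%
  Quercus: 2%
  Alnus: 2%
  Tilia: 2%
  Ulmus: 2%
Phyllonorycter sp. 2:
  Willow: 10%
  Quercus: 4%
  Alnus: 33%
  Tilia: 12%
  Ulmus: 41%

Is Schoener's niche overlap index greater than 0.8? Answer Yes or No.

Convert percentages to proportions (divide by 100).
Σ|p₁ᵢ − p₂ᵢ| = 0.82 + 0.02 + 0.31 + 0.10 + 0.39 = 1.64
D = 1 − ½ × 1.64 = 1 − 0.820 = 0.1800
D = 0.1800 < 0.8 → No.

No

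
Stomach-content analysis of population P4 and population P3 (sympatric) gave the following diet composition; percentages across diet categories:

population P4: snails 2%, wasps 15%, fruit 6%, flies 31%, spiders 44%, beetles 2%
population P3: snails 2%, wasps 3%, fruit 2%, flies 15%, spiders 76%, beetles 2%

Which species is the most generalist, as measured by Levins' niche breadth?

population P4

Convert percentages to proportions (divide by 100).
Σp_P4ᵢ² = 0.02² + 0.15² + 0.06² + 0.31² + 0.44² + 0.02² = 0.0004 + 0.0225 + 0.0036 + 0.0961 + 0.1936 + 0.0004 = 0.3166
B_P4 = 1 / 0.3166 = 3.1586
Σp_P3ᵢ² = 0.02² + 0.03² + 0.02² + 0.15² + 0.76² + 0.02² = 0.0004 + 0.0009 + 0.0004 + 0.0225 + 0.5776 + 0.0004 = 0.6022
B_P3 = 1 / 0.6022 = 1.6606
Highest B → broadest niche (most generalist): population P4 (B = 3.16).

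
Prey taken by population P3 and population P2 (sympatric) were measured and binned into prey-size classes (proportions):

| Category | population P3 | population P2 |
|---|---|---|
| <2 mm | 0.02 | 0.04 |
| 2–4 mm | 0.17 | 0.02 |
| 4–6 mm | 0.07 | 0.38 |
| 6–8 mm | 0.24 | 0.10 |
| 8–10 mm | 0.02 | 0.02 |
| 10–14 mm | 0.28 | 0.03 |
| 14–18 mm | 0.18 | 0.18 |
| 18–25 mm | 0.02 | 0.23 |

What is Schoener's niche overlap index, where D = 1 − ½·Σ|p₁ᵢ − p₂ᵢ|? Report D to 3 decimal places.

0.460

Σ|p₁ᵢ − p₂ᵢ| = 0.02 + 0.15 + 0.31 + 0.14 + 0.00 + 0.25 + 0.00 + 0.21 = 1.08
D = 1 − ½ × 1.08 = 1 − 0.540 = 0.46000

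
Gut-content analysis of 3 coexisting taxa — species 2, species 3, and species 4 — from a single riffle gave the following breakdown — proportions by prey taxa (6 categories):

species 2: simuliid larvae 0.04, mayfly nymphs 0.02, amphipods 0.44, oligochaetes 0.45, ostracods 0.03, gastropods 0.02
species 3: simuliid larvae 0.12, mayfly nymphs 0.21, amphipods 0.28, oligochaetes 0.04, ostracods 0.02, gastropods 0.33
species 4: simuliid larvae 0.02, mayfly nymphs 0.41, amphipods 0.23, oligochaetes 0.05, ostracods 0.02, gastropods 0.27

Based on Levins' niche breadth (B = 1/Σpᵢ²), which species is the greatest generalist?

species 3

Σp_2ᵢ² = 0.04² + 0.02² + 0.44² + 0.45² + 0.03² + 0.02² = 0.0016 + 0.0004 + 0.1936 + 0.2025 + 0.0009 + 0.0004 = 0.3994
B_2 = 1 / 0.3994 = 2.5038
Σp_3ᵢ² = 0.12² + 0.21² + 0.28² + 0.04² + 0.02² + 0.33² = 0.0144 + 0.0441 + 0.0784 + 0.0016 + 0.0004 + 0.1089 = 0.2478
B_3 = 1 / 0.2478 = 4.0355
Σp_4ᵢ² = 0.02² + 0.41² + 0.23² + 0.05² + 0.02² + 0.27² = 0.0004 + 0.1681 + 0.0529 + 0.0025 + 0.0004 + 0.0729 = 0.2972
B_4 = 1 / 0.2972 = 3.3647
Highest B → broadest niche (most generalist): species 3 (B = 4.04).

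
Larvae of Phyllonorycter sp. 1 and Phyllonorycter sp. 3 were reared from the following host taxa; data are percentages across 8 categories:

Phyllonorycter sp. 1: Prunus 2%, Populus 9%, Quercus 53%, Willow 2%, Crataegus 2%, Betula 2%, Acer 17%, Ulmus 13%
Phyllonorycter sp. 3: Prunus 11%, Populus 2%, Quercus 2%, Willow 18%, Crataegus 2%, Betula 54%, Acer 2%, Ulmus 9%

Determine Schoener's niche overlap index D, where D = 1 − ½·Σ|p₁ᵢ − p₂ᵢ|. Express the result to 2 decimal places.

0.23

Convert percentages to proportions (divide by 100).
Σ|p₁ᵢ − p₂ᵢ| = 0.09 + 0.07 + 0.51 + 0.16 + 0.00 + 0.52 + 0.15 + 0.04 = 1.54
D = 1 − ½ × 1.54 = 1 − 0.770 = 0.2300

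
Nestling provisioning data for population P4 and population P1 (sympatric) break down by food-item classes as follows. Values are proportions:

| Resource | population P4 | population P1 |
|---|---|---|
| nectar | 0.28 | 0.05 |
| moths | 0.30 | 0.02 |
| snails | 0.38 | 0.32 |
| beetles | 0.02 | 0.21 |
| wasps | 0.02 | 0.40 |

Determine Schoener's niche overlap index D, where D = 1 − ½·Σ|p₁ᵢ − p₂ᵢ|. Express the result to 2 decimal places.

0.43

Σ|p₁ᵢ − p₂ᵢ| = 0.23 + 0.28 + 0.06 + 0.19 + 0.38 = 1.14
D = 1 − ½ × 1.14 = 1 − 0.570 = 0.4300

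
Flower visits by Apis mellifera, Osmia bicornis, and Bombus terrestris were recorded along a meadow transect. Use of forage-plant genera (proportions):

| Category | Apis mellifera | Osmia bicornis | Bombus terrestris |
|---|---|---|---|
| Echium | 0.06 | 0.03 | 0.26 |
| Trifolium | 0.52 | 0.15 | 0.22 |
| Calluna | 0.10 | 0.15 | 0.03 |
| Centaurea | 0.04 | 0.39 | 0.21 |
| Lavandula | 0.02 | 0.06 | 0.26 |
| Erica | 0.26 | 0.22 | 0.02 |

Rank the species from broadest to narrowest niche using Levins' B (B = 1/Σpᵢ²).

Bombus terrestris > Osmia bicornis > Apis mellifera

Σp_mellᵢ² = 0.06² + 0.52² + 0.10² + 0.04² + 0.02² + 0.26² = 0.0036 + 0.2704 + 0.0100 + 0.0016 + 0.0004 + 0.0676 = 0.3536
B_mell = 1 / 0.3536 = 2.8281
Σp_bicoᵢ² = 0.03² + 0.15² + 0.15² + 0.39² + 0.06² + 0.22² = 0.0009 + 0.0225 + 0.0225 + 0.1521 + 0.0036 + 0.0484 = 0.2500
B_bico = 1 / 0.2500 = 4.0000
Σp_terrᵢ² = 0.26² + 0.22² + 0.03² + 0.21² + 0.26² + 0.02² = 0.0676 + 0.0484 + 0.0009 + 0.0441 + 0.0676 + 0.0004 = 0.2290
B_terr = 1 / 0.2290 = 4.3668
Ranking by B (broadest → narrowest): Bombus terrestris (4.37) > Osmia bicornis (4.00) > Apis mellifera (2.83)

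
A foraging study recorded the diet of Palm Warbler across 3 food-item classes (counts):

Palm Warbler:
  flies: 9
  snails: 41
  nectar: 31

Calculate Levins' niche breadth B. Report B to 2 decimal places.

2.41

Proportions for Palm Warbler (n=81): 9/81=0.1111, 41/81=0.5062, 31/81=0.3827
Σpᵢ² = 0.1111² + 0.5062² + 0.3827² = 0.012343 + 0.256238 + 0.146459 = 0.415040
B = 1 / 0.415040 = 2.4094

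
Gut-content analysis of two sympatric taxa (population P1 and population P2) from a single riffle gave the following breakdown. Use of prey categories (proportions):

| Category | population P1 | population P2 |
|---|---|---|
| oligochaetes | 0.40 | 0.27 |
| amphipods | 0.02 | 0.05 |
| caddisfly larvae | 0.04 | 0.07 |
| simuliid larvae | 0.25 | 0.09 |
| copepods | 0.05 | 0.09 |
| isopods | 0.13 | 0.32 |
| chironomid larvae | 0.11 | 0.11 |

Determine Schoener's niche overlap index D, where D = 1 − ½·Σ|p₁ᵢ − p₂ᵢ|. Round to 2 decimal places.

Σ|p₁ᵢ − p₂ᵢ| = 0.13 + 0.03 + 0.03 + 0.16 + 0.04 + 0.19 + 0.00 = 0.58
D = 1 − ½ × 0.58 = 1 − 0.290 = 0.7100

0.71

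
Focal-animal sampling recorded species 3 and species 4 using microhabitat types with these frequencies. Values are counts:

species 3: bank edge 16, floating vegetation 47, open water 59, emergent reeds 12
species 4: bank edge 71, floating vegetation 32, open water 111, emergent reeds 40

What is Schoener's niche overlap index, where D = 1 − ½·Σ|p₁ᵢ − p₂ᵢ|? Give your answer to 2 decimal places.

Proportions for species 3 (n=134): 16/134=0.1194, 47/134=0.3507, 59/134=0.4403, 12/134=0.0896
Proportions for species 4 (n=254): 71/254=0.2795, 32/254=0.1260, 111/254=0.4370, 40/254=0.1575
Σ|p₁ᵢ − p₂ᵢ| = 0.1601 + 0.2247 + 0.0033 + 0.0679 = 0.4560
D = 1 − ½ × 0.4560 = 1 − 0.22800 = 0.77200

0.77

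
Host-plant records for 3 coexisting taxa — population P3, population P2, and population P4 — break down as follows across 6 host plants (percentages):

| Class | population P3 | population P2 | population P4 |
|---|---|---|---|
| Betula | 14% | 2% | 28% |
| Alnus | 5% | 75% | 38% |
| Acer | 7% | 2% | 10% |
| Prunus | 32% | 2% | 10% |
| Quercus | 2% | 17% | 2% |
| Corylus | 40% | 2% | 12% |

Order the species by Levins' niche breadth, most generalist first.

population P4 > population P3 > population P2

Convert percentages to proportions (divide by 100).
Σp_P3ᵢ² = 0.14² + 0.05² + 0.07² + 0.32² + 0.02² + 0.40² = 0.0196 + 0.0025 + 0.0049 + 0.1024 + 0.0004 + 0.1600 = 0.2898
B_P3 = 1 / 0.2898 = 3.4507
Σp_P2ᵢ² = 0.02² + 0.75² + 0.02² + 0.02² + 0.17² + 0.02² = 0.0004 + 0.5625 + 0.0004 + 0.0004 + 0.0289 + 0.0004 = 0.5930
B_P2 = 1 / 0.5930 = 1.6863
Σp_P4ᵢ² = 0.28² + 0.38² + 0.10² + 0.10² + 0.02² + 0.12² = 0.0784 + 0.1444 + 0.0100 + 0.0100 + 0.0004 + 0.0144 = 0.2576
B_P4 = 1 / 0.2576 = 3.8820
Ranking by B (broadest → narrowest): population P4 (3.88) > population P3 (3.45) > population P2 (1.69)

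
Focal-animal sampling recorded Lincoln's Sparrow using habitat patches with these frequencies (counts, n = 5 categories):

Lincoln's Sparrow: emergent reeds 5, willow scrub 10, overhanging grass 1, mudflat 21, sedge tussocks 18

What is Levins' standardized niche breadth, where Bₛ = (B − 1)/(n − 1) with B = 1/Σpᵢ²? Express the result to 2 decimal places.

Proportions for Lincoln's Sparrow (n=55): 5/55=0.0909, 10/55=0.1818, 1/55=0.0182, 21/55=0.3818, 18/55=0.3273
Σpᵢ² = 0.0909² + 0.1818² + 0.0182² + 0.3818² + 0.3273² = 0.008263 + 0.033051 + 0.000331 + 0.145771 + 0.107125 = 0.294541
B = 1 / 0.294541 = 3.3951
Bₛ = (B − 1)/(n − 1) = (3.3951 − 1)/(5 − 1) = 2.3951/4 = 0.5988

0.60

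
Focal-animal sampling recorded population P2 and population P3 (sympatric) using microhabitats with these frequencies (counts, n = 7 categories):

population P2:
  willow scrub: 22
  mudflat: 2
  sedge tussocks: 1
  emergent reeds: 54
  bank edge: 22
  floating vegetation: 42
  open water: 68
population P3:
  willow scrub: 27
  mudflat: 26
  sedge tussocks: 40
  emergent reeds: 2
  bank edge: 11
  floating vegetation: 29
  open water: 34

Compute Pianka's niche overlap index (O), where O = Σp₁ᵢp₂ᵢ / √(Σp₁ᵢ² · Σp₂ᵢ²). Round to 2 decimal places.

Proportions for population P2 (n=211): 22/211=0.1043, 2/211=0.0095, 1/211=0.0047, 54/211=0.2559, 22/211=0.1043, 42/211=0.1991, 68/211=0.3223
Proportions for population P3 (n=169): 27/169=0.1598, 26/169=0.1538, 40/169=0.2367, 2/169=0.0118, 11/169=0.0651, 29/169=0.1716, 34/169=0.2012
Σ p₁ᵢp₂ᵢ = 0.016667 + 0.001461 + 0.001112 + 0.003020 + 0.006790 + 0.034166 + 0.064847 = 0.128063
Σp_1ᵢ² = 0.1043² + 0.0095² + 0.0047² + 0.2559² + 0.1043² + 0.1991² + 0.3223² = 0.010878 + 0.000090 + 0.000022 + 0.065485 + 0.010878 + 0.039641 + 0.103877 = 0.230871
Σp_2ᵢ² = 0.1598² + 0.1538² + 0.2367² + 0.0118² + 0.0651² + 0.1716² + 0.2012² = 0.025536 + 0.023654 + 0.056027 + 0.000139 + 0.004238 + 0.029447 + 0.040481 = 0.179522
O = 0.128063 / √(0.230871 × 0.179522) = 0.128063 / 0.2035839 = 0.6290

0.63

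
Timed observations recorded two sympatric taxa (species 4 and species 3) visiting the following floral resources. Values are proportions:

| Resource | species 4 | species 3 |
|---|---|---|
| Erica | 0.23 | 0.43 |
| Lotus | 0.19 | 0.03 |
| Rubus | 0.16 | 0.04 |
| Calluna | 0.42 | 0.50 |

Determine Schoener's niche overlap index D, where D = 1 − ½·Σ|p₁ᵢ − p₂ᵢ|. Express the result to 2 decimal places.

Σ|p₁ᵢ − p₂ᵢ| = 0.20 + 0.16 + 0.12 + 0.08 = 0.56
D = 1 − ½ × 0.56 = 1 − 0.280 = 0.7200

0.72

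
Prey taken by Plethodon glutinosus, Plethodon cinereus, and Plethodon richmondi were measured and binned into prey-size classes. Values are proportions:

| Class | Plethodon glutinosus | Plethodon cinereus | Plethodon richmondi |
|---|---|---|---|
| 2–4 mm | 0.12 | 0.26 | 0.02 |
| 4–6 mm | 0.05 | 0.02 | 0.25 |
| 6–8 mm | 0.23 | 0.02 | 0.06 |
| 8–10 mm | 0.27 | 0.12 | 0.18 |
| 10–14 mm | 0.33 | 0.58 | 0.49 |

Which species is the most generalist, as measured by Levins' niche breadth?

Plethodon glutinosus

Σp_glutᵢ² = 0.12² + 0.05² + 0.23² + 0.27² + 0.33² = 0.0144 + 0.0025 + 0.0529 + 0.0729 + 0.1089 = 0.2516
B_glut = 1 / 0.2516 = 3.9746
Σp_cineᵢ² = 0.26² + 0.02² + 0.02² + 0.12² + 0.58² = 0.0676 + 0.0004 + 0.0004 + 0.0144 + 0.3364 = 0.4192
B_cine = 1 / 0.4192 = 2.3855
Σp_richᵢ² = 0.02² + 0.25² + 0.06² + 0.18² + 0.49² = 0.0004 + 0.0625 + 0.0036 + 0.0324 + 0.2401 = 0.3390
B_rich = 1 / 0.3390 = 2.9499
Highest B → broadest niche (most generalist): Plethodon glutinosus (B = 3.97).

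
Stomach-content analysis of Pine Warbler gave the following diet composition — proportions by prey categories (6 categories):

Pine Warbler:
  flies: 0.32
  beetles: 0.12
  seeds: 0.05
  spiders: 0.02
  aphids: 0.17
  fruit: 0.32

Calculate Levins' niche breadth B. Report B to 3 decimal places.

3.984

Σpᵢ² = 0.32² + 0.12² + 0.05² + 0.02² + 0.17² + 0.32² = 0.1024 + 0.0144 + 0.0025 + 0.0004 + 0.0289 + 0.1024 = 0.2510
B = 1 / 0.2510 = 3.98406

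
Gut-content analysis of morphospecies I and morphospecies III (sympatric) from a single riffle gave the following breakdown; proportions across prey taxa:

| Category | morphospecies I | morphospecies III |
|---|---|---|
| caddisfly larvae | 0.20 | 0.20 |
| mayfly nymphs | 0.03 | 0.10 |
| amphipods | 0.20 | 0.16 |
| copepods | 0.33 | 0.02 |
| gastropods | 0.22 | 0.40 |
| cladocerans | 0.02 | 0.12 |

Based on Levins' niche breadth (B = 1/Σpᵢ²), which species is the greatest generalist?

Σp_Iᵢ² = 0.20² + 0.03² + 0.20² + 0.33² + 0.22² + 0.02² = 0.0400 + 0.0009 + 0.0400 + 0.1089 + 0.0484 + 0.0004 = 0.2386
B_I = 1 / 0.2386 = 4.1911
Σp_IIIᵢ² = 0.20² + 0.10² + 0.16² + 0.02² + 0.40² + 0.12² = 0.0400 + 0.0100 + 0.0256 + 0.0004 + 0.1600 + 0.0144 = 0.2504
B_III = 1 / 0.2504 = 3.9936
Highest B → broadest niche (most generalist): morphospecies I (B = 4.19).

morphospecies I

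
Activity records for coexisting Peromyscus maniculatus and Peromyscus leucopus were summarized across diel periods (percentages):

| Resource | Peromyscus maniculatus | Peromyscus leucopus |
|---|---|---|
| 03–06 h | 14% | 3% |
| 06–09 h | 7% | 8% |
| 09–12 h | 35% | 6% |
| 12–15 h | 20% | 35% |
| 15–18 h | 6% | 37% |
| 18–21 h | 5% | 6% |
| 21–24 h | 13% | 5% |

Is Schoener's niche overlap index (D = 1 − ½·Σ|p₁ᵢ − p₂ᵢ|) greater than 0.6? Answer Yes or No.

No

Convert percentages to proportions (divide by 100).
Σ|p₁ᵢ − p₂ᵢ| = 0.11 + 0.01 + 0.29 + 0.15 + 0.31 + 0.01 + 0.08 = 0.96
D = 1 − ½ × 0.96 = 1 − 0.480 = 0.5200
D = 0.5200 < 0.6 → No.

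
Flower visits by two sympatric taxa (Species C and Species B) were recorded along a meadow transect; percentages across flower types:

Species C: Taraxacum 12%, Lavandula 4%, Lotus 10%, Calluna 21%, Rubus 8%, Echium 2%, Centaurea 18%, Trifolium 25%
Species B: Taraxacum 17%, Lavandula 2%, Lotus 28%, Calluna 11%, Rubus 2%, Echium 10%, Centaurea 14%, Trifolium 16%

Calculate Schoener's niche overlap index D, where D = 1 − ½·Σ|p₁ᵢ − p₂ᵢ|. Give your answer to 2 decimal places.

Convert percentages to proportions (divide by 100).
Σ|p₁ᵢ − p₂ᵢ| = 0.05 + 0.02 + 0.18 + 0.10 + 0.06 + 0.08 + 0.04 + 0.09 = 0.62
D = 1 − ½ × 0.62 = 1 − 0.310 = 0.6900

0.69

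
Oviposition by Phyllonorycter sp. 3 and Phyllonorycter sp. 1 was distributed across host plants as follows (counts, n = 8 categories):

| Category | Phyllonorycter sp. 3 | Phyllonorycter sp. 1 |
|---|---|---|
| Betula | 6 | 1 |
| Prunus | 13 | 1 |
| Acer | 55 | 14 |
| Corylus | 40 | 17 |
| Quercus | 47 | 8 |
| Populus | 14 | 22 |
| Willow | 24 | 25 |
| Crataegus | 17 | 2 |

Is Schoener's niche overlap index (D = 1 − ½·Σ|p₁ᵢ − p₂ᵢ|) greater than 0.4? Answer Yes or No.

Proportions for Phyllonorycter sp. 3 (n=216): 6/216=0.0278, 13/216=0.0602, 55/216=0.2546, 40/216=0.1852, 47/216=0.2176, 14/216=0.0648, 24/216=0.1111, 17/216=0.0787
Proportions for Phyllonorycter sp. 1 (n=90): 1/90=0.0111, 1/90=0.0111, 14/90=0.1556, 17/90=0.1889, 8/90=0.0889, 22/90=0.2444, 25/90=0.2778, 2/90=0.0222
Σ|p₁ᵢ − p₂ᵢ| = 0.0167 + 0.0491 + 0.0990 + 0.0037 + 0.1287 + 0.1796 + 0.1667 + 0.0565 = 0.7000
D = 1 − ½ × 0.7000 = 1 − 0.35000 = 0.65000
D = 0.65000 > 0.4 → Yes.

Yes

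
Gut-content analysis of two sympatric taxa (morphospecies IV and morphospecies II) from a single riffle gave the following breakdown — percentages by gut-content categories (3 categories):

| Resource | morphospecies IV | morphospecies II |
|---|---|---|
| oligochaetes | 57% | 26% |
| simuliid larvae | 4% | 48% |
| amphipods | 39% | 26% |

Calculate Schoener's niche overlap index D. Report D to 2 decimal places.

0.56

Convert percentages to proportions (divide by 100).
Σ|p₁ᵢ − p₂ᵢ| = 0.31 + 0.44 + 0.13 = 0.88
D = 1 − ½ × 0.88 = 1 − 0.440 = 0.5600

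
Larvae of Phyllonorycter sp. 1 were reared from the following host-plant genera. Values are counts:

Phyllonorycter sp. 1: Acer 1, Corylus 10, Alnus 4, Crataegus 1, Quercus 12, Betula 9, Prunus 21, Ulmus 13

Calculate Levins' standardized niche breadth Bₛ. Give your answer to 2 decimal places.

Proportions for Phyllonorycter sp. 1 (n=71): 1/71=0.0141, 10/71=0.1408, 4/71=0.0563, 1/71=0.0141, 12/71=0.1690, 9/71=0.1268, 21/71=0.2958, 13/71=0.1831
Σpᵢ² = 0.0141² + 0.1408² + 0.0563² + 0.0141² + 0.1690² + 0.1268² + 0.2958² + 0.1831² = 0.000199 + 0.019825 + 0.003170 + 0.000199 + 0.028561 + 0.016078 + 0.087498 + 0.033526 = 0.189056
B = 1 / 0.189056 = 5.2894
Bₛ = (B − 1)/(n − 1) = (5.2894 − 1)/(8 − 1) = 4.2894/7 = 0.6128

0.61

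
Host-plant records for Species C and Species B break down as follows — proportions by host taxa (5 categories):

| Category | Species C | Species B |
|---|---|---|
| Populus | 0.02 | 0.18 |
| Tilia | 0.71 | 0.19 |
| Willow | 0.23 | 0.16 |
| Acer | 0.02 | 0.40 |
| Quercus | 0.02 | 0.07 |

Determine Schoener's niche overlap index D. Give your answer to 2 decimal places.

0.41

Σ|p₁ᵢ − p₂ᵢ| = 0.16 + 0.52 + 0.07 + 0.38 + 0.05 = 1.18
D = 1 − ½ × 1.18 = 1 − 0.590 = 0.4100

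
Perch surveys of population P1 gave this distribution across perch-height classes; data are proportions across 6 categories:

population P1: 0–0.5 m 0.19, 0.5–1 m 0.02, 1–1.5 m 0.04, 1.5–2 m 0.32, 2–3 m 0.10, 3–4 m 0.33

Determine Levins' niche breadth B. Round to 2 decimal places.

Σpᵢ² = 0.19² + 0.02² + 0.04² + 0.32² + 0.10² + 0.33² = 0.0361 + 0.0004 + 0.0016 + 0.1024 + 0.0100 + 0.1089 = 0.2594
B = 1 / 0.2594 = 3.8551

3.86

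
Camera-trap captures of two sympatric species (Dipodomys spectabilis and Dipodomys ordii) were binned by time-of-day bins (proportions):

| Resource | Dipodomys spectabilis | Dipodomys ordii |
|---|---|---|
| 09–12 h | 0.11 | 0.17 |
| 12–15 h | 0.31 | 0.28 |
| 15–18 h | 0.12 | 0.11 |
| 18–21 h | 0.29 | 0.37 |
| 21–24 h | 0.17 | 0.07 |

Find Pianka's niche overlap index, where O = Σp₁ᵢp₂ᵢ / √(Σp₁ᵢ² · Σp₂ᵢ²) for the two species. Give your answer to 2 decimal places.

Σ p₁ᵢp₂ᵢ = 0.0187 + 0.0868 + 0.0132 + 0.1073 + 0.0119 = 0.2379
Σp_1ᵢ² = 0.11² + 0.31² + 0.12² + 0.29² + 0.17² = 0.0121 + 0.0961 + 0.0144 + 0.0841 + 0.0289 = 0.2356
Σp_2ᵢ² = 0.17² + 0.28² + 0.11² + 0.37² + 0.07² = 0.0289 + 0.0784 + 0.0121 + 0.1369 + 0.0049 = 0.2612
O = 0.2379 / √(0.2356 × 0.2612) = 0.2379 / 0.24807 = 0.9590

0.96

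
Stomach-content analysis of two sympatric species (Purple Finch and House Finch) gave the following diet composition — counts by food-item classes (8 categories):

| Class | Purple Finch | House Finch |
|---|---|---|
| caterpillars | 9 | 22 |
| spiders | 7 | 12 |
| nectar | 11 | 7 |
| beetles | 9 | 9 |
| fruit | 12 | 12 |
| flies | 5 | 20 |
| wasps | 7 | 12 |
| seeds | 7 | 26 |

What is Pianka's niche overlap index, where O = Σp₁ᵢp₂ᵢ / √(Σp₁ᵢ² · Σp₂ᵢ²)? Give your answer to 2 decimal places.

Proportions for Purple Finch (n=67): 9/67=0.1343, 7/67=0.1045, 11/67=0.1642, 9/67=0.1343, 12/67=0.1791, 5/67=0.0746, 7/67=0.1045, 7/67=0.1045
Proportions for House Finch (n=120): 22/120=0.1833, 12/120=0.1000, 7/120=0.0583, 9/120=0.0750, 12/120=0.1000, 20/120=0.1667, 12/120=0.1000, 26/120=0.2167
Σ p₁ᵢp₂ᵢ = 0.024617 + 0.010450 + 0.009573 + 0.010073 + 0.017910 + 0.012436 + 0.010450 + 0.022645 = 0.118154
Σp_1ᵢ² = 0.1343² + 0.1045² + 0.1642² + 0.1343² + 0.1791² + 0.0746² + 0.1045² + 0.1045² = 0.018036 + 0.010920 + 0.026962 + 0.018036 + 0.032077 + 0.005565 + 0.010920 + 0.010920 = 0.133436
Σp_2ᵢ² = 0.1833² + 0.1000² + 0.0583² + 0.0750² + 0.1000² + 0.1667² + 0.1000² + 0.2167² = 0.033599 + 0.010000 + 0.003399 + 0.005625 + 0.010000 + 0.027789 + 0.010000 + 0.046959 = 0.147371
O = 0.118154 / √(0.133436 × 0.147371) = 0.118154 / 0.1402305 = 0.8426

0.84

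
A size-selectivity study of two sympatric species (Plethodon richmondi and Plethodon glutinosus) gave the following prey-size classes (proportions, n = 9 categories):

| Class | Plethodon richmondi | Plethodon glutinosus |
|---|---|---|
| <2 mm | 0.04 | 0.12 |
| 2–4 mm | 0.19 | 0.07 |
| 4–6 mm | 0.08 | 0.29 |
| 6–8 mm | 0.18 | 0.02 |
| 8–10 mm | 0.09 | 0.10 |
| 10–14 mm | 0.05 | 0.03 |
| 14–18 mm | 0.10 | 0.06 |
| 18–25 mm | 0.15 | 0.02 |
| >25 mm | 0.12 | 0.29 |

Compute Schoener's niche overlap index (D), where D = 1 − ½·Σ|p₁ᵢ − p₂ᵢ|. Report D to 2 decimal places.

0.53

Σ|p₁ᵢ − p₂ᵢ| = 0.08 + 0.12 + 0.21 + 0.16 + 0.01 + 0.02 + 0.04 + 0.13 + 0.17 = 0.94
D = 1 − ½ × 0.94 = 1 − 0.470 = 0.5300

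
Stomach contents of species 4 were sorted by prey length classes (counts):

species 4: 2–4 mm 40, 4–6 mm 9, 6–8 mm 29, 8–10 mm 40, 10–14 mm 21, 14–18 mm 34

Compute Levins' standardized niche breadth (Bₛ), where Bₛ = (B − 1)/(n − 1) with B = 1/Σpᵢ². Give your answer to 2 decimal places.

0.85

Proportions for species 4 (n=173): 40/173=0.2312, 9/173=0.0520, 29/173=0.1676, 40/173=0.2312, 21/173=0.1214, 34/173=0.1965
Σpᵢ² = 0.2312² + 0.0520² + 0.1676² + 0.2312² + 0.1214² + 0.1965² = 0.053453 + 0.002704 + 0.028090 + 0.053453 + 0.014738 + 0.038612 = 0.191050
B = 1 / 0.191050 = 5.2342
Bₛ = (B − 1)/(n − 1) = (5.2342 − 1)/(6 − 1) = 4.2342/5 = 0.8468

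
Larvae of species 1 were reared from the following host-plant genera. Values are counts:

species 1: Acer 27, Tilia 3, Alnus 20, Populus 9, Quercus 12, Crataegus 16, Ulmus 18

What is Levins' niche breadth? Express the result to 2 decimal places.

5.67

Proportions for species 1 (n=105): 27/105=0.2571, 3/105=0.0286, 20/105=0.1905, 9/105=0.0857, 12/105=0.1143, 16/105=0.1524, 18/105=0.1714
Σpᵢ² = 0.2571² + 0.0286² + 0.1905² + 0.0857² + 0.1143² + 0.1524² + 0.1714² = 0.066100 + 0.000818 + 0.036290 + 0.007344 + 0.013064 + 0.023226 + 0.029378 = 0.176220
B = 1 / 0.176220 = 5.6747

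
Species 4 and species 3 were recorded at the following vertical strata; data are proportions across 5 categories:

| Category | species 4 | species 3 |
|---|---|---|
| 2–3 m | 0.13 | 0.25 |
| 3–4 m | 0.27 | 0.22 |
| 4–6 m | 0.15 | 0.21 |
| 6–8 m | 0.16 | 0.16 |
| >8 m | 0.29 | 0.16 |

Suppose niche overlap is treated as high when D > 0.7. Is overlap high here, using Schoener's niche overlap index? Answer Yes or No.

Yes

Σ|p₁ᵢ − p₂ᵢ| = 0.12 + 0.05 + 0.06 + 0.00 + 0.13 = 0.36
D = 1 − ½ × 0.36 = 1 − 0.180 = 0.8200
D = 0.8200 > 0.7 → Yes.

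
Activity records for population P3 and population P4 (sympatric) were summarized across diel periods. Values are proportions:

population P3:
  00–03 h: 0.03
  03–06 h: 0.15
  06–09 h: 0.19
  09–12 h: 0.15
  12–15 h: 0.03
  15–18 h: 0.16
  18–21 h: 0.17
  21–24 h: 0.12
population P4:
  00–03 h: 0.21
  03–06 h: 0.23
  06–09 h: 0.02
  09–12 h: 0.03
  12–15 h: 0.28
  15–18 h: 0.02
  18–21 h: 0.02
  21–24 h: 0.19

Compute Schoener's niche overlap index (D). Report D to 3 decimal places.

Σ|p₁ᵢ − p₂ᵢ| = 0.18 + 0.08 + 0.17 + 0.12 + 0.25 + 0.14 + 0.15 + 0.07 = 1.16
D = 1 − ½ × 1.16 = 1 − 0.580 = 0.42000

0.420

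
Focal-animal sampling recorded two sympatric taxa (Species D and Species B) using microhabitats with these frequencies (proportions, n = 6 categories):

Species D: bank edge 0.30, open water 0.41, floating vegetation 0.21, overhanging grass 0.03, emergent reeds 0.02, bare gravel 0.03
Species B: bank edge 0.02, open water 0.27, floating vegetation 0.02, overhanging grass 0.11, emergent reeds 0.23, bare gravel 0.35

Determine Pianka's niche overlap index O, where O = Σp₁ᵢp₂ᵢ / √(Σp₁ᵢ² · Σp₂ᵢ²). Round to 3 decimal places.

0.494

Σ p₁ᵢp₂ᵢ = 0.0060 + 0.1107 + 0.0042 + 0.0033 + 0.0046 + 0.0105 = 0.1393
Σp_1ᵢ² = 0.30² + 0.41² + 0.21² + 0.03² + 0.02² + 0.03² = 0.0900 + 0.1681 + 0.0441 + 0.0009 + 0.0004 + 0.0009 = 0.3044
Σp_2ᵢ² = 0.02² + 0.27² + 0.02² + 0.11² + 0.23² + 0.35² = 0.0004 + 0.0729 + 0.0004 + 0.0121 + 0.0529 + 0.1225 = 0.2612
O = 0.1393 / √(0.3044 × 0.2612) = 0.1393 / 0.281974 = 0.49402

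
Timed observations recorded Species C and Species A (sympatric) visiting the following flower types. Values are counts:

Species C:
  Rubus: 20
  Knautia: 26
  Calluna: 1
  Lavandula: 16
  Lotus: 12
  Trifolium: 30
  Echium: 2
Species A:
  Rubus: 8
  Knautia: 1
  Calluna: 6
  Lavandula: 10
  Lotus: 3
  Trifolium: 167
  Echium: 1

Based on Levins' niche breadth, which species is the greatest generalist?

Species C

Proportions for Species C (n=107): 20/107=0.1869, 26/107=0.2430, 1/107=0.0093, 16/107=0.1495, 12/107=0.1121, 30/107=0.2804, 2/107=0.0187
Proportions for Species A (n=196): 8/196=0.0408, 1/196=0.0051, 6/196=0.0306, 10/196=0.0510, 3/196=0.0153, 167/196=0.8520, 1/196=0.0051
Σp_Cᵢ² = 0.1869² + 0.2430² + 0.0093² + 0.1495² + 0.1121² + 0.2804² + 0.0187² = 0.034932 + 0.059049 + 0.000086 + 0.022350 + 0.012566 + 0.078624 + 0.000350 = 0.207957
B_C = 1 / 0.207957 = 4.8087
Σp_Aᵢ² = 0.0408² + 0.0051² + 0.0306² + 0.0510² + 0.0153² + 0.8520² + 0.0051² = 0.001665 + 0.000026 + 0.000936 + 0.002601 + 0.000234 + 0.725904 + 0.000026 = 0.731392
B_A = 1 / 0.731392 = 1.3673
Highest B → broadest niche (most generalist): Species C (B = 4.81).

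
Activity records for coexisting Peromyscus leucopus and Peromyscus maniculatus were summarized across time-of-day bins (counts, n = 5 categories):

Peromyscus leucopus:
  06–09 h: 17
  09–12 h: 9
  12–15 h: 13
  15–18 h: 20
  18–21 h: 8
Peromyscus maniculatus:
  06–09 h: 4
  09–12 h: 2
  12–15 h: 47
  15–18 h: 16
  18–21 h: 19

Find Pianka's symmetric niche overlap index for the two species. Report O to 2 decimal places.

Proportions for Peromyscus leucopus (n=67): 17/67=0.2537, 9/67=0.1343, 13/67=0.1940, 20/67=0.2985, 8/67=0.1194
Proportions for Peromyscus maniculatus (n=88): 4/88=0.0455, 2/88=0.0227, 47/88=0.5341, 16/88=0.1818, 19/88=0.2159
Σ p₁ᵢp₂ᵢ = 0.011543 + 0.003049 + 0.103615 + 0.054267 + 0.025778 = 0.198252
Σp_1ᵢ² = 0.2537² + 0.1343² + 0.1940² + 0.2985² + 0.1194² = 0.064364 + 0.018036 + 0.037636 + 0.089102 + 0.014256 = 0.223394
Σp_2ᵢ² = 0.0455² + 0.0227² + 0.5341² + 0.1818² + 0.2159² = 0.002070 + 0.000515 + 0.285263 + 0.033051 + 0.046613 = 0.367512
O = 0.198252 / √(0.223394 × 0.367512) = 0.198252 / 0.2865309 = 0.6919

0.69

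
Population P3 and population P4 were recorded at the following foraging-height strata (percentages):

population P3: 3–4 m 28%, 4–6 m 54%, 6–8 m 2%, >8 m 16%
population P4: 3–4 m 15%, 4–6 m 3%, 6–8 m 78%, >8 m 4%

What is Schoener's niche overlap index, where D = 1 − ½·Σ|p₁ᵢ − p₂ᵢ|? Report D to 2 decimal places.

0.24

Convert percentages to proportions (divide by 100).
Σ|p₁ᵢ − p₂ᵢ| = 0.13 + 0.51 + 0.76 + 0.12 = 1.52
D = 1 − ½ × 1.52 = 1 − 0.760 = 0.2400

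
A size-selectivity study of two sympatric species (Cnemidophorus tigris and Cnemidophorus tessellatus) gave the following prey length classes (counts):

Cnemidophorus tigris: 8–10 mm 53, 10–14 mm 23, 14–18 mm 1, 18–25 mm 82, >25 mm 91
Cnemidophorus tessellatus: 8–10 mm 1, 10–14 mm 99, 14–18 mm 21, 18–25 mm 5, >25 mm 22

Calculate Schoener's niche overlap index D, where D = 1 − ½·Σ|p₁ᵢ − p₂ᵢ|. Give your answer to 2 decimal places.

Proportions for Cnemidophorus tigris (n=250): 53/250=0.2120, 23/250=0.0920, 1/250=0.0040, 82/250=0.3280, 91/250=0.3640
Proportions for Cnemidophorus tessellatus (n=148): 1/148=0.0068, 99/148=0.6689, 21/148=0.1419, 5/148=0.0338, 22/148=0.1486
Σ|p₁ᵢ − p₂ᵢ| = 0.2052 + 0.5769 + 0.1379 + 0.2942 + 0.2154 = 1.4296
D = 1 − ½ × 1.4296 = 1 − 0.71480 = 0.28520

0.29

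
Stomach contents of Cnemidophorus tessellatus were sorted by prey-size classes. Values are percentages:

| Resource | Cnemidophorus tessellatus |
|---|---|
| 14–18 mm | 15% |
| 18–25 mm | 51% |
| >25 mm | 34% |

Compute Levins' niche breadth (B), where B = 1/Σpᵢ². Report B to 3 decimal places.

2.511

Convert percentages to proportions (divide by 100).
Σpᵢ² = 0.15² + 0.51² + 0.34² = 0.0225 + 0.2601 + 0.1156 = 0.3982
B = 1 / 0.3982 = 2.51130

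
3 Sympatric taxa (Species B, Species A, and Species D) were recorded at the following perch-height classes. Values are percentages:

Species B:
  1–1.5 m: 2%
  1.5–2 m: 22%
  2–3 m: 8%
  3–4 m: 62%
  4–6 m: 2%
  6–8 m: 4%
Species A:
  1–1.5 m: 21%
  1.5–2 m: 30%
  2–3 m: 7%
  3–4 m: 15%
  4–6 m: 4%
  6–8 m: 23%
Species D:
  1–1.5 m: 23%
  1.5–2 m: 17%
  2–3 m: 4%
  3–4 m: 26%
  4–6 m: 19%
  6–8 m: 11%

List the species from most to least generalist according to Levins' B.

Species D > Species A > Species B

Convert percentages to proportions (divide by 100).
Σp_Bᵢ² = 0.02² + 0.22² + 0.08² + 0.62² + 0.02² + 0.04² = 0.0004 + 0.0484 + 0.0064 + 0.3844 + 0.0004 + 0.0016 = 0.4416
B_B = 1 / 0.4416 = 2.2645
Σp_Aᵢ² = 0.21² + 0.30² + 0.07² + 0.15² + 0.04² + 0.23² = 0.0441 + 0.0900 + 0.0049 + 0.0225 + 0.0016 + 0.0529 = 0.2160
B_A = 1 / 0.2160 = 4.6296
Σp_Dᵢ² = 0.23² + 0.17² + 0.04² + 0.26² + 0.19² + 0.11² = 0.0529 + 0.0289 + 0.0016 + 0.0676 + 0.0361 + 0.0121 = 0.1992
B_D = 1 / 0.1992 = 5.0201
Ranking by B (broadest → narrowest): Species D (5.02) > Species A (4.63) > Species B (2.26)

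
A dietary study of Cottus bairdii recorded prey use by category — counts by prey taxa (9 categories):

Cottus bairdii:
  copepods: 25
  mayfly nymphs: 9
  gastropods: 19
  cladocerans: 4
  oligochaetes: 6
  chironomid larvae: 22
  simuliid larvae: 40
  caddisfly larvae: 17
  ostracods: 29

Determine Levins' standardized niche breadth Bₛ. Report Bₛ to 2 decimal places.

0.72

Proportions for Cottus bairdii (n=171): 25/171=0.1462, 9/171=0.0526, 19/171=0.1111, 4/171=0.0234, 6/171=0.0351, 22/171=0.1287, 40/171=0.2339, 17/171=0.0994, 29/171=0.1696
Σpᵢ² = 0.1462² + 0.0526² + 0.1111² + 0.0234² + 0.0351² + 0.1287² + 0.2339² + 0.0994² + 0.1696² = 0.021374 + 0.002767 + 0.012343 + 0.000548 + 0.001232 + 0.016564 + 0.054709 + 0.009880 + 0.028764 = 0.148181
B = 1 / 0.148181 = 6.7485
Bₛ = (B − 1)/(n − 1) = (6.7485 − 1)/(9 − 1) = 5.7485/8 = 0.7186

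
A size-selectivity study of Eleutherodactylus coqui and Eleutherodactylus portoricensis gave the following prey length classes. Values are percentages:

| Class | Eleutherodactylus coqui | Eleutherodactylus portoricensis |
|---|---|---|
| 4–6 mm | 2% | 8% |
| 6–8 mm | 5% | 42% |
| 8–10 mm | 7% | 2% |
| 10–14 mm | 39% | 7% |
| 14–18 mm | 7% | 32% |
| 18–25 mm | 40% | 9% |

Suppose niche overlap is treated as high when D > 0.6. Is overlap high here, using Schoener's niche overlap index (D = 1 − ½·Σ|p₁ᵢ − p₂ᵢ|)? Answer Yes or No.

No

Convert percentages to proportions (divide by 100).
Σ|p₁ᵢ − p₂ᵢ| = 0.06 + 0.37 + 0.05 + 0.32 + 0.25 + 0.31 = 1.36
D = 1 − ½ × 1.36 = 1 − 0.680 = 0.3200
D = 0.3200 < 0.6 → No.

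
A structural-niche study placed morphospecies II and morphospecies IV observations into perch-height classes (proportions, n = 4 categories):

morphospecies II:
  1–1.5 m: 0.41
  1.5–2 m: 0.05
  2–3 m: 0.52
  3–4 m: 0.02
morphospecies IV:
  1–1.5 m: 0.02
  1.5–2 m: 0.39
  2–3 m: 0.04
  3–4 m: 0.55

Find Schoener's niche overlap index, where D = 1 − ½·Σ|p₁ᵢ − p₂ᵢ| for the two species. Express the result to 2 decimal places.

0.13

Σ|p₁ᵢ − p₂ᵢ| = 0.39 + 0.34 + 0.48 + 0.53 = 1.74
D = 1 − ½ × 1.74 = 1 − 0.870 = 0.1300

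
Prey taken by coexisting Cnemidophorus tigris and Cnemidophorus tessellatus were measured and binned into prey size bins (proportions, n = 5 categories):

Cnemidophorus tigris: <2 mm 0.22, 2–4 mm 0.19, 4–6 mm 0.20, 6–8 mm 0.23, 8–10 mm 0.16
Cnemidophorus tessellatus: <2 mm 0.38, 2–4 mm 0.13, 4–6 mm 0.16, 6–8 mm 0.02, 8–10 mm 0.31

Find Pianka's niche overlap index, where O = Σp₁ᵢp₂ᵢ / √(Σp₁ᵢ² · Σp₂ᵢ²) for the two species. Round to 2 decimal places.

Σ p₁ᵢp₂ᵢ = 0.0836 + 0.0247 + 0.0320 + 0.0046 + 0.0496 = 0.1945
Σp_1ᵢ² = 0.22² + 0.19² + 0.20² + 0.23² + 0.16² = 0.0484 + 0.0361 + 0.0400 + 0.0529 + 0.0256 = 0.2030
Σp_2ᵢ² = 0.38² + 0.13² + 0.16² + 0.02² + 0.31² = 0.1444 + 0.0169 + 0.0256 + 0.0004 + 0.0961 = 0.2834
O = 0.1945 / √(0.2030 × 0.2834) = 0.1945 / 0.23985 = 0.8109

0.81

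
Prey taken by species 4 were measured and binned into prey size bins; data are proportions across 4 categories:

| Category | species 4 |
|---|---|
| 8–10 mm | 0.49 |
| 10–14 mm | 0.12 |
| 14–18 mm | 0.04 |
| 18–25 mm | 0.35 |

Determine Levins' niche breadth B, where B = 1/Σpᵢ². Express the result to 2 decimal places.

Σpᵢ² = 0.49² + 0.12² + 0.04² + 0.35² = 0.2401 + 0.0144 + 0.0016 + 0.1225 = 0.3786
B = 1 / 0.3786 = 2.6413

2.64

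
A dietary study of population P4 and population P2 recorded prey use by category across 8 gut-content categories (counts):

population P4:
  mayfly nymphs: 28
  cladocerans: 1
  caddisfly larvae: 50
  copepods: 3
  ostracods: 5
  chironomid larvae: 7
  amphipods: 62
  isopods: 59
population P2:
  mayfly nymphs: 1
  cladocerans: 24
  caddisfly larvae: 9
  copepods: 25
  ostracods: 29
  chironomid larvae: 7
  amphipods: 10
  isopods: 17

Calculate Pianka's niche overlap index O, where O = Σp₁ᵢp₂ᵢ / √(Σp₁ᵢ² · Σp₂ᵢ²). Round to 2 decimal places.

Proportions for population P4 (n=215): 28/215=0.1302, 1/215=0.0047, 50/215=0.2326, 3/215=0.0140, 5/215=0.0233, 7/215=0.0326, 62/215=0.2884, 59/215=0.2744
Proportions for population P2 (n=122): 1/122=0.0082, 24/122=0.1967, 9/122=0.0738, 25/122=0.2049, 29/122=0.2377, 7/122=0.0574, 10/122=0.0820, 17/122=0.1393
Σ p₁ᵢp₂ᵢ = 0.001068 + 0.000924 + 0.017166 + 0.002869 + 0.005538 + 0.001871 + 0.023649 + 0.038224 = 0.091309
Σp_1ᵢ² = 0.1302² + 0.0047² + 0.2326² + 0.0140² + 0.0233² + 0.0326² + 0.2884² + 0.2744² = 0.016952 + 0.000022 + 0.054103 + 0.000196 + 0.000543 + 0.001063 + 0.083175 + 0.075295 = 0.231349
Σp_2ᵢ² = 0.0082² + 0.1967² + 0.0738² + 0.2049² + 0.2377² + 0.0574² + 0.0820² + 0.1393² = 0.000067 + 0.038691 + 0.005446 + 0.041984 + 0.056501 + 0.003295 + 0.006724 + 0.019404 = 0.172112
O = 0.091309 / √(0.231349 × 0.172112) = 0.091309 / 0.1995443 = 0.4576

0.46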